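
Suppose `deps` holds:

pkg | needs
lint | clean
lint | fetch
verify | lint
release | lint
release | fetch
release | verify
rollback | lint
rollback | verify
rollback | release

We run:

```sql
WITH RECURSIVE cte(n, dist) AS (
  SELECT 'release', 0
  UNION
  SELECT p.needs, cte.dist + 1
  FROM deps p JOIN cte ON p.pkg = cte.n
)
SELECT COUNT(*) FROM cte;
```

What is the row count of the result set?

Base: (release, dist=0).
Iteration 1: edges from {release} -> (fetch, dist=1), (lint, dist=1), (verify, dist=1).
Iteration 2: edges from {fetch,lint,verify} -> (clean, dist=2), (fetch, dist=2), (lint, dist=2).
Iteration 3: edges from {clean,fetch,lint} -> (clean, dist=3), (fetch, dist=3).
Iteration 4: no outgoing edges from {clean,fetch}; recursion stops.
Total rows emitted: 9.

9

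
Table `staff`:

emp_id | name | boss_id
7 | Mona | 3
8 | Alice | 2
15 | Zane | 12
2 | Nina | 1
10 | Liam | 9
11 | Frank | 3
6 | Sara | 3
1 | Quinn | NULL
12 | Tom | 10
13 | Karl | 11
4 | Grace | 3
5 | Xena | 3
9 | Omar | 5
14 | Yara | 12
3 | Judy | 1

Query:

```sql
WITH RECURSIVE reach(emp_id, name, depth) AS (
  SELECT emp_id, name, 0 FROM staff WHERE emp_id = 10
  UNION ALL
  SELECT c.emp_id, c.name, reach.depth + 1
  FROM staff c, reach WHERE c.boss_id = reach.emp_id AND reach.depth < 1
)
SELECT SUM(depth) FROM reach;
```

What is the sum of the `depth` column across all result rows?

Base: emp_id=10 (Liam) at depth 0.
Iteration 1: rows with boss_id in {10} -> Tom (id 12, depth 1).
Iteration 2: depth < 1 fails for all current rows; recursion stops.
SUM(depth) = 0 + 1 = 1.

1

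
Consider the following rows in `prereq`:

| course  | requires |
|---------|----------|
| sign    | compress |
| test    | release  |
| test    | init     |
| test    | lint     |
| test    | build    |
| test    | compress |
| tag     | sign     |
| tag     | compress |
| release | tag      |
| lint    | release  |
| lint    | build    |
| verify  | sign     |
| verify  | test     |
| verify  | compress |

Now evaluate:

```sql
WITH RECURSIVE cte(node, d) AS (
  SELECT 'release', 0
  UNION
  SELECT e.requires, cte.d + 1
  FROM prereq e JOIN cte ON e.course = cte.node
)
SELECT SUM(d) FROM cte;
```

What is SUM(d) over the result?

Base: (release, d=0).
Iteration 1: edges from {release} -> (tag, d=1).
Iteration 2: edges from {tag} -> (compress, d=2), (sign, d=2).
Iteration 3: edges from {compress,sign} -> (compress, d=3).
Iteration 4: no outgoing edges from {compress}; recursion stops.
SUM(d) = 0 + 1 + 2 + 2 + 3 = 8.

8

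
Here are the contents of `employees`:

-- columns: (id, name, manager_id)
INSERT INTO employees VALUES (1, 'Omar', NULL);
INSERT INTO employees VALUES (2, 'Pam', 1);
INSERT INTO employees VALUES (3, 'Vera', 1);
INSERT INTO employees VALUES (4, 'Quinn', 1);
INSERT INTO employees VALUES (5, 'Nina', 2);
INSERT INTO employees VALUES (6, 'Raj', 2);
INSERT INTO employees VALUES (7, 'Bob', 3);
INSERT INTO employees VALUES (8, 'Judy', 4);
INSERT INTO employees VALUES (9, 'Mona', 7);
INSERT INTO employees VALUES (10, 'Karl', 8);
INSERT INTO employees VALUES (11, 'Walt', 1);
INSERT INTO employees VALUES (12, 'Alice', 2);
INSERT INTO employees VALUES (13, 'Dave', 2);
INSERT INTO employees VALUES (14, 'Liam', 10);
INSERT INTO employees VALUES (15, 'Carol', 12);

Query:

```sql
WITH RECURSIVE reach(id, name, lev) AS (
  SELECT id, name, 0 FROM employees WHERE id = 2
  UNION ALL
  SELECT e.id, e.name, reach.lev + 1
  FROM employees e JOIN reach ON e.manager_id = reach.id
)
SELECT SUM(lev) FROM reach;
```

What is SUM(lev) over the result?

6

Base: id=2 (Pam) at lev 0.
Iteration 1: rows with manager_id in {2} -> Nina (id 5, lev 1), Raj (id 6, lev 1), Alice (id 12, lev 1), Dave (id 13, lev 1).
Iteration 2: rows with manager_id in {5,6,12,13} -> Carol (id 15, lev 2).
Iteration 3: no rows with manager_id in {15}; recursion stops.
SUM(lev) = 0 + 1 + 1 + 1 + 1 + 2 = 6.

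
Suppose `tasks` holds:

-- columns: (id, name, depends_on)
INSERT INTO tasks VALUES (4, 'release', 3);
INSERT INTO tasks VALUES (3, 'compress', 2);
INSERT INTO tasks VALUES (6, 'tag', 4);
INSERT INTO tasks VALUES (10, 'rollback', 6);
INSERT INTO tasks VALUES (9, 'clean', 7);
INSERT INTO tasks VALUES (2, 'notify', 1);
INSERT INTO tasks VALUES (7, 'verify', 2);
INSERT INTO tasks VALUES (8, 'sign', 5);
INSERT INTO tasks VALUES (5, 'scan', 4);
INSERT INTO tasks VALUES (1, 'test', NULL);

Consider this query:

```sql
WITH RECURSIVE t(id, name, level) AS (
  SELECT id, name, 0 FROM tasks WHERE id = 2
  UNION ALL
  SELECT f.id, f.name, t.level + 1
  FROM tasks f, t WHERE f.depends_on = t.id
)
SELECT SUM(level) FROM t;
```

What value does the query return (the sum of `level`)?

Base: id=2 (notify) at level 0.
Iteration 1: rows with depends_on in {2} -> compress (id 3, level 1), verify (id 7, level 1).
Iteration 2: rows with depends_on in {3,7} -> release (id 4, level 2), clean (id 9, level 2).
Iteration 3: rows with depends_on in {4,9} -> scan (id 5, level 3), tag (id 6, level 3).
Iteration 4: rows with depends_on in {5,6} -> sign (id 8, level 4), rollback (id 10, level 4).
Iteration 5: no rows with depends_on in {8,10}; recursion stops.
SUM(level) = 0 + 1 + 1 + 2 + 2 + 3 + 3 + 4 + 4 = 20.

20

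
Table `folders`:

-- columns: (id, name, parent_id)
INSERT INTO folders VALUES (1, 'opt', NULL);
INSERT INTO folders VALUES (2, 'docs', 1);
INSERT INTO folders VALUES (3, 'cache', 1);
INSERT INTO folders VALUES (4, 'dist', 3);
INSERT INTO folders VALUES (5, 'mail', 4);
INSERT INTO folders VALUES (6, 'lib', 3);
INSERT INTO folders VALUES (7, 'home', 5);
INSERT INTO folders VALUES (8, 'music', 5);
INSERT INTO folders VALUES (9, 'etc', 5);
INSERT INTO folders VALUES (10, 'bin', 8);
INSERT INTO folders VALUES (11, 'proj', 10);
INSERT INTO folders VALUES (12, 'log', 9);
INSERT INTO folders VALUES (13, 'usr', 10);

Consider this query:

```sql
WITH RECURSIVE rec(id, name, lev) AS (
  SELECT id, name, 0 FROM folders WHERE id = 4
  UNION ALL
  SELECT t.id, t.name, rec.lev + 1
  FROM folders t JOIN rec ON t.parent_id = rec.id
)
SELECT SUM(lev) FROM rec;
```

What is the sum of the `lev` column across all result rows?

Base: id=4 (dist) at lev 0.
Iteration 1: rows with parent_id in {4} -> mail (id 5, lev 1).
Iteration 2: rows with parent_id in {5} -> home (id 7, lev 2), music (id 8, lev 2), etc (id 9, lev 2).
Iteration 3: rows with parent_id in {7,8,9} -> bin (id 10, lev 3), log (id 12, lev 3).
Iteration 4: rows with parent_id in {10,12} -> proj (id 11, lev 4), usr (id 13, lev 4).
Iteration 5: no rows with parent_id in {11,13}; recursion stops.
SUM(lev) = 0 + 1 + 2 + 2 + 2 + 3 + 3 + 4 + 4 = 21.

21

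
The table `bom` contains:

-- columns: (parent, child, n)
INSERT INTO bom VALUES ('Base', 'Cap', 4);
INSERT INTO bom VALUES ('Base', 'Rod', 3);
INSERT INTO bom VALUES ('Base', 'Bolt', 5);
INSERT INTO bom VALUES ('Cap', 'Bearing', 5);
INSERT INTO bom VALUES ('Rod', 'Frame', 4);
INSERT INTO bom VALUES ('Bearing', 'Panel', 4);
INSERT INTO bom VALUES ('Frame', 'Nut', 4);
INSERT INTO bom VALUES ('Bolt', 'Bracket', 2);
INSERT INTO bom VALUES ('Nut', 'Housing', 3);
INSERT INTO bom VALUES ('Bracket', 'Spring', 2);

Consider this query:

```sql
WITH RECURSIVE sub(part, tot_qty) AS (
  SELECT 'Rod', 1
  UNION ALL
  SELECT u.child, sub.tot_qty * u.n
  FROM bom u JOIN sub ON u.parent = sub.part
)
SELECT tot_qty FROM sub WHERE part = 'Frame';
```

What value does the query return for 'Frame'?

4

Base: (Rod, tot_qty=1).
Iteration 1: components of {Rod} -> Frame = 1*4 = 4.
Iteration 2: components of {Frame} -> Nut = 4*4 = 16.
Iteration 3: components of {Nut} -> Housing = 16*3 = 48.
Iteration 4: no further components; recursion stops.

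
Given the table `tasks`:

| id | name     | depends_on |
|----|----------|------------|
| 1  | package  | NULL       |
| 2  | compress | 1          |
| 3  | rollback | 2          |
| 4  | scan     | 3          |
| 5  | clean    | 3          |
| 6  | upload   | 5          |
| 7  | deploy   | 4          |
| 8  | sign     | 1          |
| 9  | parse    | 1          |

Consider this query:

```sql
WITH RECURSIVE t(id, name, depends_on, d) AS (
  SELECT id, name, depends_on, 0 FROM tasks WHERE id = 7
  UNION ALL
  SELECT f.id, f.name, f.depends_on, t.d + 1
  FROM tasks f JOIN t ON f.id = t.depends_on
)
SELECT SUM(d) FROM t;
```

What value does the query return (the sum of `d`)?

10

Base: id=7 (deploy), depends_on=4, d 0.
Iteration 1: join on id=4 -> scan (id 4, depends_on=3, d 1).
Iteration 2: join on id=3 -> rollback (id 3, depends_on=2, d 2).
Iteration 3: join on id=2 -> compress (id 2, depends_on=1, d 3).
Iteration 4: join on id=1 -> package (id 1, depends_on=NULL, d 4).
Iteration 5: depends_on is NULL; no match; recursion stops.
SUM(d) = 0 + 1 + 2 + 3 + 4 = 10.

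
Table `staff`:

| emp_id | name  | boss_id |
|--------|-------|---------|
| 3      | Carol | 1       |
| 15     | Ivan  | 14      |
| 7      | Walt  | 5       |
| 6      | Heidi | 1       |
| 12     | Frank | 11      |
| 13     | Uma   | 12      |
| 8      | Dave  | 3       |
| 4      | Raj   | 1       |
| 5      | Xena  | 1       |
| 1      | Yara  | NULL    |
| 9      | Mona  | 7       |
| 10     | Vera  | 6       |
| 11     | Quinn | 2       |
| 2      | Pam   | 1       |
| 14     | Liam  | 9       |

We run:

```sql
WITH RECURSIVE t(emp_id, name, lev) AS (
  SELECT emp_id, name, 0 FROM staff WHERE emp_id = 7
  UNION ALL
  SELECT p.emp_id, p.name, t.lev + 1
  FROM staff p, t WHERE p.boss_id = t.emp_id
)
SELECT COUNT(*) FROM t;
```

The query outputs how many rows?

4

Base: emp_id=7 (Walt) at lev 0.
Iteration 1: rows with boss_id in {7} -> Mona (id 9, lev 1).
Iteration 2: rows with boss_id in {9} -> Liam (id 14, lev 2).
Iteration 3: rows with boss_id in {14} -> Ivan (id 15, lev 3).
Iteration 4: no rows with boss_id in {15}; recursion stops.
Total rows emitted: 4.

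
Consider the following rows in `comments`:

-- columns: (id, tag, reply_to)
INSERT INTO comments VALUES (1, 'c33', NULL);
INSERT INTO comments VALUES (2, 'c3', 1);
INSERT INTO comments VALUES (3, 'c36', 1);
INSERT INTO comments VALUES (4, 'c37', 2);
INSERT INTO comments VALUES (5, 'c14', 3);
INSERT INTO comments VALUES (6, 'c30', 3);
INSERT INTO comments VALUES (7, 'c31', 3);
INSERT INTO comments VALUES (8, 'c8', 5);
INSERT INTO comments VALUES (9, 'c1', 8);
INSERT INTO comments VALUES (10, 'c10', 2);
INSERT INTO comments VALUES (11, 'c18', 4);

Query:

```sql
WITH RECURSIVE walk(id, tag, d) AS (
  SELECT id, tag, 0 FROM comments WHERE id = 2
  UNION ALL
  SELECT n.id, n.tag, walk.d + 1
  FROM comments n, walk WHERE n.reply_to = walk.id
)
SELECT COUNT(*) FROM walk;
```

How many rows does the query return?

4

Base: id=2 (c3) at d 0.
Iteration 1: rows with reply_to in {2} -> c37 (id 4, d 1), c10 (id 10, d 1).
Iteration 2: rows with reply_to in {4,10} -> c18 (id 11, d 2).
Iteration 3: no rows with reply_to in {11}; recursion stops.
Total rows emitted: 4.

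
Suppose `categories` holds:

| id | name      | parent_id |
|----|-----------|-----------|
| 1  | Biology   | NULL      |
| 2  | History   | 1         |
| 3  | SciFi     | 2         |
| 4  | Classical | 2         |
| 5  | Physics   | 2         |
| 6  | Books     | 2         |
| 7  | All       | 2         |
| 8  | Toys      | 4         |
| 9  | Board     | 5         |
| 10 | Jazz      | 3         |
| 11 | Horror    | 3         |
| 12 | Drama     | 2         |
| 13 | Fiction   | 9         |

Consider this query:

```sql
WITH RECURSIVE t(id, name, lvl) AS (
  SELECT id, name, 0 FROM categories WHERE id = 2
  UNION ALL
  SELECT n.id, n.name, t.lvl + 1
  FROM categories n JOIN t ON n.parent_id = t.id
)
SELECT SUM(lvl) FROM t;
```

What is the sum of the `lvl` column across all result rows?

Base: id=2 (History) at lvl 0.
Iteration 1: rows with parent_id in {2} -> SciFi (id 3, lvl 1), Classical (id 4, lvl 1), Physics (id 5, lvl 1), Books (id 6, lvl 1), All (id 7, lvl 1), Drama (id 12, lvl 1).
Iteration 2: rows with parent_id in {3,4,5,6,7,12} -> Toys (id 8, lvl 2), Board (id 9, lvl 2), Jazz (id 10, lvl 2), Horror (id 11, lvl 2).
Iteration 3: rows with parent_id in {8,9,10,11} -> Fiction (id 13, lvl 3).
Iteration 4: no rows with parent_id in {13}; recursion stops.
SUM(lvl) = 0 + 1 + 1 + 1 + 1 + 1 + 1 + 2 + 2 + 2 + 2 + 3 = 17.

17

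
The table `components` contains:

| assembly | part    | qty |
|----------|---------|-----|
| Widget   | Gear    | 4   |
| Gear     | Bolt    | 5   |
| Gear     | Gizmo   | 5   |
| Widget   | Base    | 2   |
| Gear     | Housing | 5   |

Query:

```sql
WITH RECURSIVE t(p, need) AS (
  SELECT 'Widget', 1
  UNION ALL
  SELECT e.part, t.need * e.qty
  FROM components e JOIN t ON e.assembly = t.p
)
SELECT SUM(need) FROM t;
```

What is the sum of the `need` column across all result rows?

67

Base: (Widget, need=1).
Iteration 1: components of {Widget} -> Base = 1*2 = 2, Gear = 1*4 = 4.
Iteration 2: components of {Base,Gear} -> Bolt = 4*5 = 20, Gizmo = 4*5 = 20, Housing = 4*5 = 20.
Iteration 3: no further components; recursion stops.
SUM(need) = 1 + 4 + 2 + 20 + 20 + 20 = 67.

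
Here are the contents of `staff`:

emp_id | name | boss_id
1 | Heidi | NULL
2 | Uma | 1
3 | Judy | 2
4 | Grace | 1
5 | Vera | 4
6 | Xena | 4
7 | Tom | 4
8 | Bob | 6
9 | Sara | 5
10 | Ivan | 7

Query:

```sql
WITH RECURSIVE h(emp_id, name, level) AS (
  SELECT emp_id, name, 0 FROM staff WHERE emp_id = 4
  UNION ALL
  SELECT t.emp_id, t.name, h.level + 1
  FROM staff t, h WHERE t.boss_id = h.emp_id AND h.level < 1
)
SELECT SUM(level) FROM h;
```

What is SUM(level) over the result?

Base: emp_id=4 (Grace) at level 0.
Iteration 1: rows with boss_id in {4} -> Vera (id 5, level 1), Xena (id 6, level 1), Tom (id 7, level 1).
Iteration 2: level < 1 fails for all current rows; recursion stops.
SUM(level) = 0 + 1 + 1 + 1 = 3.

3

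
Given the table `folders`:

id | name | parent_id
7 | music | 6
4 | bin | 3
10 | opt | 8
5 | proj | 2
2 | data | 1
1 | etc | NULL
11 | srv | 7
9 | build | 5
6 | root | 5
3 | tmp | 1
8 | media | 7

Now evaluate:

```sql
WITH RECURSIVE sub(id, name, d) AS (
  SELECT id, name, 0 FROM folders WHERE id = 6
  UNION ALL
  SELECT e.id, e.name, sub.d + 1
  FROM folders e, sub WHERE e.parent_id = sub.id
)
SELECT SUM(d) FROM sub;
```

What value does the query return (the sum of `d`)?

8

Base: id=6 (root) at d 0.
Iteration 1: rows with parent_id in {6} -> music (id 7, d 1).
Iteration 2: rows with parent_id in {7} -> media (id 8, d 2), srv (id 11, d 2).
Iteration 3: rows with parent_id in {8,11} -> opt (id 10, d 3).
Iteration 4: no rows with parent_id in {10}; recursion stops.
SUM(d) = 0 + 1 + 2 + 2 + 3 = 8.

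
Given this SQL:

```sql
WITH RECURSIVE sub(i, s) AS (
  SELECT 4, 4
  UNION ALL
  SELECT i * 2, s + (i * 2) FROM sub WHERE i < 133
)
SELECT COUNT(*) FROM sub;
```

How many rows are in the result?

Base: i=4, s=4.
Iteration 1: 4 < 133 holds -> i = 4 * 2 = 8, s = 4 + 8 = 12.
Iteration 2: 8 < 133 holds -> i = 8 * 2 = 16, s = 12 + 16 = 28.
Iteration 3: 16 < 133 holds -> i = 16 * 2 = 32, s = 28 + 32 = 60.
Iteration 4: 32 < 133 holds -> i = 32 * 2 = 64, s = 60 + 64 = 124.
Iteration 5: 64 < 133 holds -> i = 64 * 2 = 128, s = 124 + 128 = 252.
Iteration 6: 128 < 133 holds -> i = 128 * 2 = 256, s = 252 + 256 = 508.
Iteration 7: 256 < 133 fails; recursion stops.
Total rows emitted: 7.

7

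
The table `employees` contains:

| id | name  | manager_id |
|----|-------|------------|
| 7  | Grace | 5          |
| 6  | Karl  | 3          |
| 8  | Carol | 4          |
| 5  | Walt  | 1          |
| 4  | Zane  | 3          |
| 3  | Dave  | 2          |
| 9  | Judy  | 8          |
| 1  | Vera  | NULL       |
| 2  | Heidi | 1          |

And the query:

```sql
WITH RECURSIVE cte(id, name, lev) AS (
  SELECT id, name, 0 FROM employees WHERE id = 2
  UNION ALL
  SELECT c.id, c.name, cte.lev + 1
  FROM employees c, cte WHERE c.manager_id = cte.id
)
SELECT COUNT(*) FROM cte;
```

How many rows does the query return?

Base: id=2 (Heidi) at lev 0.
Iteration 1: rows with manager_id in {2} -> Dave (id 3, lev 1).
Iteration 2: rows with manager_id in {3} -> Zane (id 4, lev 2), Karl (id 6, lev 2).
Iteration 3: rows with manager_id in {4,6} -> Carol (id 8, lev 3).
Iteration 4: rows with manager_id in {8} -> Judy (id 9, lev 4).
Iteration 5: no rows with manager_id in {9}; recursion stops.
Total rows emitted: 6.

6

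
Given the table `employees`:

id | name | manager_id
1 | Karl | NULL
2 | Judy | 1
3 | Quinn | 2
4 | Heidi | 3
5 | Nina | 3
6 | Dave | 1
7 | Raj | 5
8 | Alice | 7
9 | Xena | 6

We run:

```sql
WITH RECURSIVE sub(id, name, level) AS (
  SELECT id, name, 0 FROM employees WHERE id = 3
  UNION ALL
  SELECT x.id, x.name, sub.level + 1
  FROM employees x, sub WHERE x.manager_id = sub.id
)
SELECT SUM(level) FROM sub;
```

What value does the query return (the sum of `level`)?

7

Base: id=3 (Quinn) at level 0.
Iteration 1: rows with manager_id in {3} -> Heidi (id 4, level 1), Nina (id 5, level 1).
Iteration 2: rows with manager_id in {4,5} -> Raj (id 7, level 2).
Iteration 3: rows with manager_id in {7} -> Alice (id 8, level 3).
Iteration 4: no rows with manager_id in {8}; recursion stops.
SUM(level) = 0 + 1 + 1 + 2 + 3 = 7.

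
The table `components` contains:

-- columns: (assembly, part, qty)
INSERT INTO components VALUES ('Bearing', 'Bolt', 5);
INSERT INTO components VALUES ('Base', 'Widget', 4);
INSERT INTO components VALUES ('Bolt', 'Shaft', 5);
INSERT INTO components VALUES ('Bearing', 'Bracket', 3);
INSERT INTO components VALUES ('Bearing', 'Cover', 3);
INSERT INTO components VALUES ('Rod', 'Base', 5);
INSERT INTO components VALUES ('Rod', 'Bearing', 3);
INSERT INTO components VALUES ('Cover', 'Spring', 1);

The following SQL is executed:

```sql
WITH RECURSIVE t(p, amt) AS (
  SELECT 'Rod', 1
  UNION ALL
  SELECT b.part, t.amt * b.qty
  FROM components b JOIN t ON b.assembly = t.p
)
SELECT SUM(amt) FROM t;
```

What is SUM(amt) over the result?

Base: (Rod, amt=1).
Iteration 1: components of {Rod} -> Base = 1*5 = 5, Bearing = 1*3 = 3.
Iteration 2: components of {Base,Bearing} -> Bolt = 3*5 = 15, Bracket = 3*3 = 9, Cover = 3*3 = 9, Widget = 5*4 = 20.
Iteration 3: components of {Bolt,Bracket,Cover,Widget} -> Shaft = 15*5 = 75, Spring = 9*1 = 9.
Iteration 4: no further components; recursion stops.
SUM(amt) = 1 + 5 + 3 + 20 + 15 + 9 + 9 + 75 + 9 = 146.

146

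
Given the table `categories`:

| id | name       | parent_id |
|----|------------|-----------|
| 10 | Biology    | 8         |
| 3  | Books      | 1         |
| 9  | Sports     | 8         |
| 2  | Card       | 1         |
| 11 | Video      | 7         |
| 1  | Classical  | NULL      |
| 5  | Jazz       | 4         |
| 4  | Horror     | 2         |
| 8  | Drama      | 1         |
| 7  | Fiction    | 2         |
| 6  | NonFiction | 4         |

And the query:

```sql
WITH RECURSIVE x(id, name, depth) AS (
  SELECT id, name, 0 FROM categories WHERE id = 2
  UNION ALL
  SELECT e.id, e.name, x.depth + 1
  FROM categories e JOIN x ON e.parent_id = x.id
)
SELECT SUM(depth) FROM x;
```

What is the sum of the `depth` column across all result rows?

8

Base: id=2 (Card) at depth 0.
Iteration 1: rows with parent_id in {2} -> Horror (id 4, depth 1), Fiction (id 7, depth 1).
Iteration 2: rows with parent_id in {4,7} -> Jazz (id 5, depth 2), NonFiction (id 6, depth 2), Video (id 11, depth 2).
Iteration 3: no rows with parent_id in {5,6,11}; recursion stops.
SUM(depth) = 0 + 1 + 1 + 2 + 2 + 2 = 8.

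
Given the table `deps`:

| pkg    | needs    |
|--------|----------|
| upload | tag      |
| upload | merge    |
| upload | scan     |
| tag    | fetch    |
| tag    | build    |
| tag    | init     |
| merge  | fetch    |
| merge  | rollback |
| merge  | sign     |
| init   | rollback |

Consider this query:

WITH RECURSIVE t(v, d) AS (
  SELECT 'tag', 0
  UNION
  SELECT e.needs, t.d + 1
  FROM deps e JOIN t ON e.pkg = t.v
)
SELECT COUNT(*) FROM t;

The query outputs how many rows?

5

Base: (tag, d=0).
Iteration 1: edges from {tag} -> (build, d=1), (fetch, d=1), (init, d=1).
Iteration 2: edges from {build,fetch,init} -> (rollback, d=2).
Iteration 3: no outgoing edges from {rollback}; recursion stops.
Total rows emitted: 5.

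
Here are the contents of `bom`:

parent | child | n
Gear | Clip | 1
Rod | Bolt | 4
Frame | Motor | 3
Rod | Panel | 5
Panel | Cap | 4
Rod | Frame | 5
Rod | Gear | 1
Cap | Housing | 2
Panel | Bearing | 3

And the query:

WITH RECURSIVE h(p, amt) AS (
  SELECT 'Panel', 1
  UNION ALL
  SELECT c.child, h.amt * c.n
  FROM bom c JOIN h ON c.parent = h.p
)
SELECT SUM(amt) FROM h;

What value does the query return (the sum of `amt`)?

Base: (Panel, amt=1).
Iteration 1: components of {Panel} -> Bearing = 1*3 = 3, Cap = 1*4 = 4.
Iteration 2: components of {Bearing,Cap} -> Housing = 4*2 = 8.
Iteration 3: no further components; recursion stops.
SUM(amt) = 1 + 3 + 4 + 8 = 16.

16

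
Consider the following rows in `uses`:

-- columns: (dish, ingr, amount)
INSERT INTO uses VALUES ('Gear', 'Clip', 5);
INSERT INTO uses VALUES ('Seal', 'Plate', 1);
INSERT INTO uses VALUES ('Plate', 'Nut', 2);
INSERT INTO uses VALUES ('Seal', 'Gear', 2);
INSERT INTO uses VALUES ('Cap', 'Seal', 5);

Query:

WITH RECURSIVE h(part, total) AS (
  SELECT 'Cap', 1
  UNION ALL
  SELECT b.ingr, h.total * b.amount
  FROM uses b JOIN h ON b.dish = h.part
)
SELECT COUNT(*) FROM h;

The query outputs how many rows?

6

Base: (Cap, total=1).
Iteration 1: components of {Cap} -> Seal = 1*5 = 5.
Iteration 2: components of {Seal} -> Gear = 5*2 = 10, Plate = 5*1 = 5.
Iteration 3: components of {Gear,Plate} -> Clip = 10*5 = 50, Nut = 5*2 = 10.
Iteration 4: no further components; recursion stops.
Total rows emitted: 6.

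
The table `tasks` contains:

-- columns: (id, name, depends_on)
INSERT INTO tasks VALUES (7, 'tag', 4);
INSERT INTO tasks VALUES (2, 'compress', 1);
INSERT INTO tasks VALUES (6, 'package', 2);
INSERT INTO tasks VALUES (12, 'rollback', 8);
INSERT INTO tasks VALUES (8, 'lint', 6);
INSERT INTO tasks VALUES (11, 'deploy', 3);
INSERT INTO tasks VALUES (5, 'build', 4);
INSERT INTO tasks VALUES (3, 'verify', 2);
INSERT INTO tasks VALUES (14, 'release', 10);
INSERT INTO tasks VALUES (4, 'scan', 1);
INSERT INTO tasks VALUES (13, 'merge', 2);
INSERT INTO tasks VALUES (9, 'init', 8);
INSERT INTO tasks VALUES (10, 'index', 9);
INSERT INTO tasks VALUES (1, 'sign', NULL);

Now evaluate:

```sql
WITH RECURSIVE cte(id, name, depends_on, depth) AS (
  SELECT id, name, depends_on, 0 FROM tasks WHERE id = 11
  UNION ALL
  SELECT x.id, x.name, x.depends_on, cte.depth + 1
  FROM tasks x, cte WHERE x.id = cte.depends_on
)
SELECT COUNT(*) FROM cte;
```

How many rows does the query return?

4

Base: id=11 (deploy), depends_on=3, depth 0.
Iteration 1: join on id=3 -> verify (id 3, depends_on=2, depth 1).
Iteration 2: join on id=2 -> compress (id 2, depends_on=1, depth 2).
Iteration 3: join on id=1 -> sign (id 1, depends_on=NULL, depth 3).
Iteration 4: depends_on is NULL; no match; recursion stops.
Total rows emitted: 4.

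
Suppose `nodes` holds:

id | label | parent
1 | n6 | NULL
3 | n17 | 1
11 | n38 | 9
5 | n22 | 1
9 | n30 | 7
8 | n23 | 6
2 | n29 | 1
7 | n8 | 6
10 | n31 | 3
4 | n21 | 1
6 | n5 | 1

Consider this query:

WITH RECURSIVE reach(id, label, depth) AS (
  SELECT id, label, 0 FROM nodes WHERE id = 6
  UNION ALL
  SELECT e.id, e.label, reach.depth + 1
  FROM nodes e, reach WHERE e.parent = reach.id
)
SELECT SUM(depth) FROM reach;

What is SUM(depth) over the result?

Base: id=6 (n5) at depth 0.
Iteration 1: rows with parent in {6} -> n8 (id 7, depth 1), n23 (id 8, depth 1).
Iteration 2: rows with parent in {7,8} -> n30 (id 9, depth 2).
Iteration 3: rows with parent in {9} -> n38 (id 11, depth 3).
Iteration 4: no rows with parent in {11}; recursion stops.
SUM(depth) = 0 + 1 + 1 + 2 + 3 = 7.

7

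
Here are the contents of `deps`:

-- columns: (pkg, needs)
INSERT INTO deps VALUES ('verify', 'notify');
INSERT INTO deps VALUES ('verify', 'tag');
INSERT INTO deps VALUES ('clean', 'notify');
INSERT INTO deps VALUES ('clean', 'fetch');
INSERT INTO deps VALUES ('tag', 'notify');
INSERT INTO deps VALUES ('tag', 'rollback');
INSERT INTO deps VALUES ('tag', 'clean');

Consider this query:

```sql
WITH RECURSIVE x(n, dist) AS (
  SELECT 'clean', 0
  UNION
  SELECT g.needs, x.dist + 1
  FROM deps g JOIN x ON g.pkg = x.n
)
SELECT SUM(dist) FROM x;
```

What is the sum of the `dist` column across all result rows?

2

Base: (clean, dist=0).
Iteration 1: edges from {clean} -> (fetch, dist=1), (notify, dist=1).
Iteration 2: no outgoing edges from {fetch,notify}; recursion stops.
SUM(dist) = 0 + 1 + 1 = 2.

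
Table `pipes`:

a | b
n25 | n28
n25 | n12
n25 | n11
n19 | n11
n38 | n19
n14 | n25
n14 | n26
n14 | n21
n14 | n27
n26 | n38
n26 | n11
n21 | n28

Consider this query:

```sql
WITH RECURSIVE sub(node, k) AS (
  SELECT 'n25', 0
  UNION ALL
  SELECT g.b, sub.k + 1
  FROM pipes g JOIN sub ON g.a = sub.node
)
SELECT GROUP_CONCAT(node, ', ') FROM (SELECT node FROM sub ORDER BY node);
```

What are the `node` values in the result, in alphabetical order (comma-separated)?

n11, n12, n25, n28

Base: (n25, k=0).
Iteration 1: edges from {n25} -> (n11, k=1), (n12, k=1), (n28, k=1).
Iteration 2: no outgoing edges from {n11,n12,n28}; recursion stops.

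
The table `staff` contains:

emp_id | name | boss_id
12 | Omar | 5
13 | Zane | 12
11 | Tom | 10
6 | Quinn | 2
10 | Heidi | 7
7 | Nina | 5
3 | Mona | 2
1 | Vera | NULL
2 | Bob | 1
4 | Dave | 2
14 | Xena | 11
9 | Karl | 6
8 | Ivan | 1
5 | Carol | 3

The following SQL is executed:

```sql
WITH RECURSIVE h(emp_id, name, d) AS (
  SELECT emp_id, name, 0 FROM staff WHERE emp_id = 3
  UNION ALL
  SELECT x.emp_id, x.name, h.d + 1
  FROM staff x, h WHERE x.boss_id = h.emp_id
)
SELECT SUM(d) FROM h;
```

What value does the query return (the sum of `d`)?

20

Base: emp_id=3 (Mona) at d 0.
Iteration 1: rows with boss_id in {3} -> Carol (id 5, d 1).
Iteration 2: rows with boss_id in {5} -> Nina (id 7, d 2), Omar (id 12, d 2).
Iteration 3: rows with boss_id in {7,12} -> Heidi (id 10, d 3), Zane (id 13, d 3).
Iteration 4: rows with boss_id in {10,13} -> Tom (id 11, d 4).
Iteration 5: rows with boss_id in {11} -> Xena (id 14, d 5).
Iteration 6: no rows with boss_id in {14}; recursion stops.
SUM(d) = 0 + 1 + 2 + 2 + 3 + 3 + 4 + 5 = 20.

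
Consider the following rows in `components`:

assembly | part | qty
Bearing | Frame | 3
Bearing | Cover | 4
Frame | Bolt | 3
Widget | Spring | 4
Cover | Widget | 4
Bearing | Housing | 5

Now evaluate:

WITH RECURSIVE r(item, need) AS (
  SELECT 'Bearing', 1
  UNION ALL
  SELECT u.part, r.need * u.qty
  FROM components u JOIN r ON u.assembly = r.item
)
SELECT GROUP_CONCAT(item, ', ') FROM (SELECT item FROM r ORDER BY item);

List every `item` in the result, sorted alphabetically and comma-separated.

Bearing, Bolt, Cover, Frame, Housing, Spring, Widget

Base: (Bearing, need=1).
Iteration 1: components of {Bearing} -> Cover = 1*4 = 4, Frame = 1*3 = 3, Housing = 1*5 = 5.
Iteration 2: components of {Cover,Frame,Housing} -> Bolt = 3*3 = 9, Widget = 4*4 = 16.
Iteration 3: components of {Bolt,Widget} -> Spring = 16*4 = 64.
Iteration 4: no further components; recursion stops.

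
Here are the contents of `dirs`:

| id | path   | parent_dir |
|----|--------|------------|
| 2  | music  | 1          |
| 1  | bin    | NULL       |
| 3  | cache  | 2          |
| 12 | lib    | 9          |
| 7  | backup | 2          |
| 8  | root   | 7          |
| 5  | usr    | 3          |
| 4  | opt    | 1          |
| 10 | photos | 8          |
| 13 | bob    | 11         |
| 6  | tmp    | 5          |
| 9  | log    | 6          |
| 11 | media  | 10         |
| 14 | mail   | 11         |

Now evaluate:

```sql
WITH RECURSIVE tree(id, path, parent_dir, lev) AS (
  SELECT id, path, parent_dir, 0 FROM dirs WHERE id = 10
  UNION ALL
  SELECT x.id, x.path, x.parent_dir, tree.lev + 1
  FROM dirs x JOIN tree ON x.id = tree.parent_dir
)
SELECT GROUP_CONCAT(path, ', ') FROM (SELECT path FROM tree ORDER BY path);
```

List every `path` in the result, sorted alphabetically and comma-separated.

Base: id=10 (photos), parent_dir=8, lev 0.
Iteration 1: join on id=8 -> root (id 8, parent_dir=7, lev 1).
Iteration 2: join on id=7 -> backup (id 7, parent_dir=2, lev 2).
Iteration 3: join on id=2 -> music (id 2, parent_dir=1, lev 3).
Iteration 4: join on id=1 -> bin (id 1, parent_dir=NULL, lev 4).
Iteration 5: parent_dir is NULL; no match; recursion stops.

backup, bin, music, photos, root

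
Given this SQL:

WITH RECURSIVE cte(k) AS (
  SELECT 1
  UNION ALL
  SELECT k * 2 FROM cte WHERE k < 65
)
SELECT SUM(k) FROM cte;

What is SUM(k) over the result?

Base: k=1.
Iteration 1: 1 < 65 holds -> k = 1 * 2 = 2.
Iteration 2: 2 < 65 holds -> k = 2 * 2 = 4.
Iteration 3: 4 < 65 holds -> k = 4 * 2 = 8.
Iteration 4: 8 < 65 holds -> k = 8 * 2 = 16.
Iteration 5: 16 < 65 holds -> k = 16 * 2 = 32.
Iteration 6: 32 < 65 holds -> k = 32 * 2 = 64.
Iteration 7: 64 < 65 holds -> k = 64 * 2 = 128.
Iteration 8: 128 < 65 fails; recursion stops.
SUM(k) = 1 + 2 + 4 + 8 + 16 + 32 + 64 + 128 = 255.

255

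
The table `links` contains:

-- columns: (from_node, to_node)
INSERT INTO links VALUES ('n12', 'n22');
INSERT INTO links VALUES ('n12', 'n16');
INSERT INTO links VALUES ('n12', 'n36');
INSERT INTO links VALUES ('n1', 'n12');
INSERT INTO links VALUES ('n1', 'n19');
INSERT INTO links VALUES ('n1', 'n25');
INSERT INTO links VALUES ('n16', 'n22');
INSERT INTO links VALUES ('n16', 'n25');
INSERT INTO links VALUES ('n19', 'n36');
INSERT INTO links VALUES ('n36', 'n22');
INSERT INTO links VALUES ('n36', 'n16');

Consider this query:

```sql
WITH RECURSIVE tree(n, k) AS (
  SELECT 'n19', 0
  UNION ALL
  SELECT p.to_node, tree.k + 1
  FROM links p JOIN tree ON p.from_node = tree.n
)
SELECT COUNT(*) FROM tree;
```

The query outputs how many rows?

6

Base: (n19, k=0).
Iteration 1: edges from {n19} -> (n36, k=1).
Iteration 2: edges from {n36} -> (n16, k=2), (n22, k=2).
Iteration 3: edges from {n16,n22} -> (n22, k=3), (n25, k=3).
Iteration 4: no outgoing edges from {n22,n25}; recursion stops.
Total rows emitted: 6.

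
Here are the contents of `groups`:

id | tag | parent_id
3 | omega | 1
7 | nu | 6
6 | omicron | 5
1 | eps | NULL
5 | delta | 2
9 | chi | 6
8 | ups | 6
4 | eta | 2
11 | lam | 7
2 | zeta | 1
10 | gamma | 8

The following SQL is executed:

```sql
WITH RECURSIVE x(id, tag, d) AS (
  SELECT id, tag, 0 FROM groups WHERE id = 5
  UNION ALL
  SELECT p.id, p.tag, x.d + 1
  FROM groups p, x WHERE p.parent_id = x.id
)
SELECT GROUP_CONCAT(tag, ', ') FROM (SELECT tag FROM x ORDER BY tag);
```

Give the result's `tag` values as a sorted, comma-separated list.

chi, delta, gamma, lam, nu, omicron, ups

Base: id=5 (delta) at d 0.
Iteration 1: rows with parent_id in {5} -> omicron (id 6, d 1).
Iteration 2: rows with parent_id in {6} -> nu (id 7, d 2), ups (id 8, d 2), chi (id 9, d 2).
Iteration 3: rows with parent_id in {7,8,9} -> gamma (id 10, d 3), lam (id 11, d 3).
Iteration 4: no rows with parent_id in {10,11}; recursion stops.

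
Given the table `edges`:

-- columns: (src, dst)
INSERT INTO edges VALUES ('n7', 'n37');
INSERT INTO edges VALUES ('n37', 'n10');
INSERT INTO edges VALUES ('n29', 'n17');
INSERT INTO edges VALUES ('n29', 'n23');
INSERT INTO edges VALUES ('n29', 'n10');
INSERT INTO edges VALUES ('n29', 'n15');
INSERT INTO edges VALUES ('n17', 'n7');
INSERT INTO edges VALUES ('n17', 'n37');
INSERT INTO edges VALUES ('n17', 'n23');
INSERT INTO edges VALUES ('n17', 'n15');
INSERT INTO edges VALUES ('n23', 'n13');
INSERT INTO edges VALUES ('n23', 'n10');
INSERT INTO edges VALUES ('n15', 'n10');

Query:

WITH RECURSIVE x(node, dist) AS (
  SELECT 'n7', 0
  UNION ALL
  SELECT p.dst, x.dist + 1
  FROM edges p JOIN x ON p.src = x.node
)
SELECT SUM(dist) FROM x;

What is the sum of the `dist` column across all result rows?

3

Base: (n7, dist=0).
Iteration 1: edges from {n7} -> (n37, dist=1).
Iteration 2: edges from {n37} -> (n10, dist=2).
Iteration 3: no outgoing edges from {n10}; recursion stops.
SUM(dist) = 0 + 1 + 2 = 3.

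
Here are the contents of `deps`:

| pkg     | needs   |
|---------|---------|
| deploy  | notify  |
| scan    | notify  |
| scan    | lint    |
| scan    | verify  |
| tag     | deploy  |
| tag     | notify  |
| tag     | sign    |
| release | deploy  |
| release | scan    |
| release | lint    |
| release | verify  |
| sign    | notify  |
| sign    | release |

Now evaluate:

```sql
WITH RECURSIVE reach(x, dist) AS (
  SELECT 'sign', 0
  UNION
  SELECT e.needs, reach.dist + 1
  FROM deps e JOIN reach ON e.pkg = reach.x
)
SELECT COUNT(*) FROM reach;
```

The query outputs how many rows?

Base: (sign, dist=0).
Iteration 1: edges from {sign} -> (notify, dist=1), (release, dist=1).
Iteration 2: edges from {notify,release} -> (deploy, dist=2), (lint, dist=2), (scan, dist=2), (verify, dist=2).
Iteration 3: edges from {deploy,lint,scan,verify} -> (lint, dist=3), (notify, dist=3), (verify, dist=3). [UNION drops 1 duplicate row(s)]
Iteration 4: no outgoing edges from {lint,notify,verify}; recursion stops.
Total rows emitted: 10.

10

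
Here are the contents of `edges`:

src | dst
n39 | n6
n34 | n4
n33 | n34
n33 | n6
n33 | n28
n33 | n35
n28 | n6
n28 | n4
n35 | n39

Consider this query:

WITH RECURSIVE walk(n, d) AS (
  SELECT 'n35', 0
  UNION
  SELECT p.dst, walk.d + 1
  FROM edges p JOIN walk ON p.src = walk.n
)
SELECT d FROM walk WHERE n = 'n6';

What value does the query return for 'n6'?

2

Base: (n35, d=0).
Iteration 1: edges from {n35} -> (n39, d=1).
Iteration 2: edges from {n39} -> (n6, d=2).
Iteration 3: no outgoing edges from {n6}; recursion stops.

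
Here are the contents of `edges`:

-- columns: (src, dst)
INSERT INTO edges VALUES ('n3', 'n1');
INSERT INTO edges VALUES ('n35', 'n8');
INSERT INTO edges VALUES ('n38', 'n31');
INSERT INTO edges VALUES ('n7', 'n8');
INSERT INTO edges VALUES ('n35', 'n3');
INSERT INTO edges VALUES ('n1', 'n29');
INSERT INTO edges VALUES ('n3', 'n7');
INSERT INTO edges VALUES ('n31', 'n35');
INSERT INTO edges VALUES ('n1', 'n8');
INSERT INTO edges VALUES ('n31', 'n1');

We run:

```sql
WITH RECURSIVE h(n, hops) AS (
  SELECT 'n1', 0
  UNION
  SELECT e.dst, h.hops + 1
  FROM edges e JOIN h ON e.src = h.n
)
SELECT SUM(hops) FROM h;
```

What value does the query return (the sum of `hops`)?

2

Base: (n1, hops=0).
Iteration 1: edges from {n1} -> (n29, hops=1), (n8, hops=1).
Iteration 2: no outgoing edges from {n29,n8}; recursion stops.
SUM(hops) = 0 + 1 + 1 = 2.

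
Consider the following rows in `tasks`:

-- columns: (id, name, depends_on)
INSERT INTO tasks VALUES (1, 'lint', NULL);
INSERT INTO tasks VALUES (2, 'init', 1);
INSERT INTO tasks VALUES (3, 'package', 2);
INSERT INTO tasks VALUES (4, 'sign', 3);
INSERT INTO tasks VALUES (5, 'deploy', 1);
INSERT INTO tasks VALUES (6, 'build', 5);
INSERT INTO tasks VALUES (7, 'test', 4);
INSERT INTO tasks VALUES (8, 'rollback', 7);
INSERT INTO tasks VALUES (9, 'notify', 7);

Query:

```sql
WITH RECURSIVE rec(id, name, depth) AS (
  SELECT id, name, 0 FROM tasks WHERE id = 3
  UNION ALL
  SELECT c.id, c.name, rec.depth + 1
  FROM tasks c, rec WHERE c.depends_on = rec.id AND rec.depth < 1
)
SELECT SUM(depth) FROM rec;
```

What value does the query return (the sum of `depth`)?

Base: id=3 (package) at depth 0.
Iteration 1: rows with depends_on in {3} -> sign (id 4, depth 1).
Iteration 2: depth < 1 fails for all current rows; recursion stops.
SUM(depth) = 0 + 1 = 1.

1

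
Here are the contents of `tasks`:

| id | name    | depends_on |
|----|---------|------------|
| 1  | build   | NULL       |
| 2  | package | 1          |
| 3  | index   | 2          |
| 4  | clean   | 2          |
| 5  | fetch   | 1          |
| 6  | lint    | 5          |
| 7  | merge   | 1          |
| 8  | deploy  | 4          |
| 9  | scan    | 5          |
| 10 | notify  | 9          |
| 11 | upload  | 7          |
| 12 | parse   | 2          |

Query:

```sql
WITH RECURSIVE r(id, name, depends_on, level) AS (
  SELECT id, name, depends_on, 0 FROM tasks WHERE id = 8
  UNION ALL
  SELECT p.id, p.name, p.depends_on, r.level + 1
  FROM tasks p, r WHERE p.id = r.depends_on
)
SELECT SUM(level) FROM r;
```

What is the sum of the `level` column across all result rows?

6

Base: id=8 (deploy), depends_on=4, level 0.
Iteration 1: join on id=4 -> clean (id 4, depends_on=2, level 1).
Iteration 2: join on id=2 -> package (id 2, depends_on=1, level 2).
Iteration 3: join on id=1 -> build (id 1, depends_on=NULL, level 3).
Iteration 4: depends_on is NULL; no match; recursion stops.
SUM(level) = 0 + 1 + 2 + 3 = 6.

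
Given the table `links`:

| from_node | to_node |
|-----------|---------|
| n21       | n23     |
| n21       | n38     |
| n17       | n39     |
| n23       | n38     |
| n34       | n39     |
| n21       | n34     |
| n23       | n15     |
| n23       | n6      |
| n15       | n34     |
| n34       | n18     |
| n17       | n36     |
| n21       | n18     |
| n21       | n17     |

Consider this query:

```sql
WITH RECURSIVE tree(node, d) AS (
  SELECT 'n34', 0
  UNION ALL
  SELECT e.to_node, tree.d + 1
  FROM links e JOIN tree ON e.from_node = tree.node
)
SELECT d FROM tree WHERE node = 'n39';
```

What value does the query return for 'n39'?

1

Base: (n34, d=0).
Iteration 1: edges from {n34} -> (n18, d=1), (n39, d=1).
Iteration 2: no outgoing edges from {n18,n39}; recursion stops.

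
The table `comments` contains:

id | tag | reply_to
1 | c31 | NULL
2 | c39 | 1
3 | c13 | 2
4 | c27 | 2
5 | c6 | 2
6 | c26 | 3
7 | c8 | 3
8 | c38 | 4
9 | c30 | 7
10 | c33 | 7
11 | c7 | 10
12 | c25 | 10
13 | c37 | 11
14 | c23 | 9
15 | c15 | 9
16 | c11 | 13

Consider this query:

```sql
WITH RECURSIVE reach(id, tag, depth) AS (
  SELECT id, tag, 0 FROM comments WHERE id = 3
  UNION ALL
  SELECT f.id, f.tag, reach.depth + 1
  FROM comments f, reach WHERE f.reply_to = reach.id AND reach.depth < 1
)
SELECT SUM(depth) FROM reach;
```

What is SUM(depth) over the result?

Base: id=3 (c13) at depth 0.
Iteration 1: rows with reply_to in {3} -> c26 (id 6, depth 1), c8 (id 7, depth 1).
Iteration 2: depth < 1 fails for all current rows; recursion stops.
SUM(depth) = 0 + 1 + 1 = 2.

2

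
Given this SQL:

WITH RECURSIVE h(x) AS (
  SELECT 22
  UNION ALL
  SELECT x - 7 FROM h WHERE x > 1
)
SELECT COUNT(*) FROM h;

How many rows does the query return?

Base: x=22.
Iteration 1: 22 > 1 holds -> x = 22 - 7 = 15.
Iteration 2: 15 > 1 holds -> x = 15 - 7 = 8.
Iteration 3: 8 > 1 holds -> x = 8 - 7 = 1.
Iteration 4: 1 > 1 fails; recursion stops.
Total rows emitted: 4.

4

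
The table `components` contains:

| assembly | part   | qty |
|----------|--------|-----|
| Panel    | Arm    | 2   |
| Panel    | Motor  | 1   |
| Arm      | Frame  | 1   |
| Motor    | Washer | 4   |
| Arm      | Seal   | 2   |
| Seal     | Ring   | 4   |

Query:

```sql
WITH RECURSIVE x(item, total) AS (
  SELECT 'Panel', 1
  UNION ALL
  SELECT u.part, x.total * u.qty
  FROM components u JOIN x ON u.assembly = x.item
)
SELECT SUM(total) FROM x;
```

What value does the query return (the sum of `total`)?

30

Base: (Panel, total=1).
Iteration 1: components of {Panel} -> Arm = 1*2 = 2, Motor = 1*1 = 1.
Iteration 2: components of {Arm,Motor} -> Frame = 2*1 = 2, Seal = 2*2 = 4, Washer = 1*4 = 4.
Iteration 3: components of {Frame,Seal,Washer} -> Ring = 4*4 = 16.
Iteration 4: no further components; recursion stops.
SUM(total) = 1 + 2 + 1 + 2 + 4 + 4 + 16 = 30.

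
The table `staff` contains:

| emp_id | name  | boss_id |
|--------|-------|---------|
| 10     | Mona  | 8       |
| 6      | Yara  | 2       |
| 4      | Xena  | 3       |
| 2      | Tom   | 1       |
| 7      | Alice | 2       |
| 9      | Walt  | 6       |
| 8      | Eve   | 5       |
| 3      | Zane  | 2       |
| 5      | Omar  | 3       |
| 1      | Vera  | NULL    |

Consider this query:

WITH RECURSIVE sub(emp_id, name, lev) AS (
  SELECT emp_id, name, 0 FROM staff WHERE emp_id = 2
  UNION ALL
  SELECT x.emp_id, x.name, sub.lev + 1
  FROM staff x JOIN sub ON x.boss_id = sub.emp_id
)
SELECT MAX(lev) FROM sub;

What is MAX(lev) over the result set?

4

Base: emp_id=2 (Tom) at lev 0.
Iteration 1: rows with boss_id in {2} -> Zane (id 3, lev 1), Yara (id 6, lev 1), Alice (id 7, lev 1).
Iteration 2: rows with boss_id in {3,6,7} -> Xena (id 4, lev 2), Omar (id 5, lev 2), Walt (id 9, lev 2).
Iteration 3: rows with boss_id in {4,5,9} -> Eve (id 8, lev 3).
Iteration 4: rows with boss_id in {8} -> Mona (id 10, lev 4).
Iteration 5: no rows with boss_id in {10}; recursion stops.
lev values: 0, 1, 1, 1, 2, 2, 2, 3, 4; the maximum is 4.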